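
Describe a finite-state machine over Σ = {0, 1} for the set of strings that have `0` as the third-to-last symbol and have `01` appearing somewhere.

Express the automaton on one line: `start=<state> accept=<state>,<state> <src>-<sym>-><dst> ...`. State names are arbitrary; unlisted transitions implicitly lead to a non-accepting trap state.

start=S0 accept=S8,S9,S10,S18 S0-0->S1 S0-1->S2 S1-0->S3 S1-1->S4 S2-0->S5 S2-1->S6 S3-0->S7 S3-1->S8 S4-0->S9 S4-1->S10 S5-0->S11 S5-1->S12 S6-0->S13 S6-1->S14 S7-0->S7 S7-1->S8 S8-0->S9 S8-1->S10 S9-0->S15 S9-1->S12 S10-0->S16 S10-1->S17 S11-0->S7 S11-1->S8 S12-0->S9 S12-1->S10 S13-0->S11 S13-1->S12 S14-0->S13 S14-1->S14 S15-0->S18 S15-1->S8 S16-0->S15 S16-1->S12 S17-0->S16 S17-1->S17 S18-0->S18 S18-1->S8

Handle the two conditions separately and then intersect. The first has 15 states tracking the last 3 symbols read; the second has 3 states tracking whether and how much of `01` has been seen. A product state is a pair (one from each), accepting exactly when both do.
          0    1  
>  S0     S1   S2 
   S1     S3   S4 
   S2     S5   S6 
   S3     S7   S8 
   S4     S9  S10 
   S5    S11  S12 
   S6    S13  S14 
   S7     S7   S8 
 * S8     S9  S10 
 * S9    S15  S12 
 * S10   S16  S17 
   S11    S7   S8 
   S12    S9  S10 
   S13   S11  S12 
   S14   S13  S14 
   S15   S18   S8 
   S16   S15  S12 
   S17   S16  S17 
 * S18   S18   S8 
(> = start, * = accepting)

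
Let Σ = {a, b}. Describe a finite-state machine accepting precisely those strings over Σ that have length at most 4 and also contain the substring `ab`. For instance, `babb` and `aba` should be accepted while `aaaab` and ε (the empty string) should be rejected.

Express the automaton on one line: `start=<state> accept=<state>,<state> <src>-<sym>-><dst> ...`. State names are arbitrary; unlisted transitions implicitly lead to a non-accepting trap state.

Build one automaton per condition and run them in lockstep. One (6 states) tracks the input length, saturating at 5; the other (3 states) tracks whether and how much of `ab` has been seen. Each combined state is a pair, one component from each; accept when both components accept. After merging equivalent states the machine shrinks.
        a   b  
>  s0   s1  s2 
   s1   s3  s4 
   s2   s3  s5 
   s3   s6  s7 
 * s4   s7  s7 
   s5   s6  s8 
   s6   s8  s9 
 * s7   s9  s9 
   s8   s8  s8 
 * s9   s8  s8 
(> = start, * = accepting)

start=s0 accept=s4,s7,s9 s0-a->s1 s0-b->s2 s1-a->s3 s1-b->s4 s2-a->s3 s2-b->s5 s3-a->s6 s3-b->s7 s4-a->s7 s4-b->s7 s5-a->s6 s5-b->s8 s6-a->s8 s6-b->s9 s7-a->s9 s7-b->s9 s8-a->s8 s8-b->s8 s9-a->s8 s9-b->s8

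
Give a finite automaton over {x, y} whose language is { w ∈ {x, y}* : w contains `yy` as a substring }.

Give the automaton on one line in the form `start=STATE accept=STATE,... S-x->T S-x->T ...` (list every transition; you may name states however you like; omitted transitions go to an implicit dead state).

start=S0 accept=S2 S0-x->S0 S0-y->S1 S1-x->S0 S1-y->S2 S2-x->S2 S2-y->S2

States S0..S1 record the length of the longest prefix of `yy` that matches the current input suffix. Reaching S2 means `yy` has been seen, and we stay there forever. Accept from S2.
3 states suffice.
        x   y  
>  S0   S0  S1 
   S1   S0  S2 
 * S2   S2  S2 
(> = start, * = accepting)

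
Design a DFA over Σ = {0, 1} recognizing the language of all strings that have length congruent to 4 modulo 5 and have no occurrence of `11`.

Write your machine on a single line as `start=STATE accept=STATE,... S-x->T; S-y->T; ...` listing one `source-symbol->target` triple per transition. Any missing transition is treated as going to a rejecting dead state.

Handle the two conditions separately and then intersect. One (5 states) tracks the input length modulo 5; the other (3 states) tracks partial matches of the forbidden pattern `11`. Each combined state is a pair, one component from each; accept when both components accept. After merging equivalent states the machine shrinks.
11 states suffice.
          0    1  
>  q0     q1   q2 
   q1     q3   q4 
   q2     q3   q5 
   q3     q6   q7 
   q4     q6   q5 
   q5     q5   q5 
   q6     q8   q9 
   q7     q8   q5 
 * q8     q0  q10 
 * q9     q0   q5 
   q10    q1   q5 
(> = start, * = accepting)

start=q0; accept=q8,q9; q0-0->q1; q0-1->q2; q1-0->q3; q1-1->q4; q2-0->q3; q2-1->q5; q3-0->q6; q3-1->q7; q4-0->q6; q4-1->q5; q5-0->q5; q5-1->q5; q6-0->q8; q6-1->q9; q7-0->q8; q7-1->q5; q8-0->q0; q8-1->q10; q9-0->q0; q9-1->q5; q10-0->q1; q10-1->q5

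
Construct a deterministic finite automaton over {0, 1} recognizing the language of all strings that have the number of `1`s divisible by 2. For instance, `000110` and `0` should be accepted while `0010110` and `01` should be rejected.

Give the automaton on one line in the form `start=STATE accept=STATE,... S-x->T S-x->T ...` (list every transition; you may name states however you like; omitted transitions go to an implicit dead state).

Keep the running count of `1`s modulo 2: each `1` advances along the cycle A → B → A while other symbols loop. Accept at A.
A 2-state machine:
       0  1 
>* A   A  B 
   B   B  A 
(> = start, * = accepting)

start=A accept=A A-0->A A-1->B B-0->B B-1->A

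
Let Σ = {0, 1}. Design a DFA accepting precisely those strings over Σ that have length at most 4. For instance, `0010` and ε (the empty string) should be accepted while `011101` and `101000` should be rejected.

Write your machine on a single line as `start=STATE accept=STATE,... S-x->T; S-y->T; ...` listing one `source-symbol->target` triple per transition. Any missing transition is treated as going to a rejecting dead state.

start=q0; accept=q0,q1,q2,q3,q4; q0-0->q1; q0-1->q1; q1-0->q2; q1-1->q2; q2-0->q3; q2-1->q3; q3-0->q4; q3-1->q4; q4-0->q5; q4-1->q5; q5-0->q5; q5-1->q5

We only need to distinguish lengths 0, 1, …, 4, and '>4'. Chain q0 → q1 → q2 → q3 → q4 → q5 on every symbol, with q5 looping. Accepting states: {q0, q1, q2, q3, q4}.
With 6 states:
        0   1  
>* q0   q1  q1 
 * q1   q2  q2 
 * q2   q3  q3 
 * q3   q4  q4 
 * q4   q5  q5 
   q5   q5  q5 
(> = start, * = accepting)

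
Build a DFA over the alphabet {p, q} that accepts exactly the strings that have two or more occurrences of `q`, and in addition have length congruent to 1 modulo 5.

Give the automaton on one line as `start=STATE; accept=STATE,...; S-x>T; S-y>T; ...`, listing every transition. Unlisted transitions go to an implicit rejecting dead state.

start=s0; accept=s14; s0-p>s1; s0-q>s2; s1-p>s3; s1-q>s4; s2-p>s4; s2-q>s5; s3-p>s6; s3-q>s7; s4-p>s7; s4-q>s8; s5-p>s8; s5-q>s8; s6-p>s9; s6-q>s10; s7-p>s10; s7-q>s11; s8-p>s11; s8-q>s11; s9-p>s0; s9-q>s12; s10-p>s12; s10-q>s13; s11-p>s13; s11-q>s13; s12-p>s2; s12-q>s14; s13-p>s14; s13-q>s14; s14-p>s5; s14-q>s5

Build one automaton per condition and run them in lockstep. One (4 states) tracks the count of `q`s, saturating at 3; the other (5 states) tracks the input length modulo 5. Each combined state is a pair, one component from each; accept when both components accept. Minimizing collapses redundant product states.
A 15-state machine:
          p    q  
>  s0     s1   s2 
   s1     s3   s4 
   s2     s4   s5 
   s3     s6   s7 
   s4     s7   s8 
   s5     s8   s8 
   s6     s9  s10 
   s7    s10  s11 
   s8    s11  s11 
   s9     s0  s12 
   s10   s12  s13 
   s11   s13  s13 
   s12    s2  s14 
   s13   s14  s14 
 * s14    s5   s5 
(> = start, * = accepting)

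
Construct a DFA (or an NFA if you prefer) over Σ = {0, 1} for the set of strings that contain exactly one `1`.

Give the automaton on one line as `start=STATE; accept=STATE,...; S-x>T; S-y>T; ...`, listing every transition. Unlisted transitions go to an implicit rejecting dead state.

Only the number of `1`s matters, and only up to 2. Make a chain S0 → S1 → S2 advanced by each `1` (with S2 absorbing); every other symbol self-loops. The accepting set is {S1}.
A 3-state machine:
        0   1  
>  S0   S0  S1 
 * S1   S1  S2 
   S2   S2  S2 
(> = start, * = accepting)

start=S0; accept=S1; S0-0>S0; S0-1>S1; S1-0>S1; S1-1>S2; S2-0>S2; S2-1>S2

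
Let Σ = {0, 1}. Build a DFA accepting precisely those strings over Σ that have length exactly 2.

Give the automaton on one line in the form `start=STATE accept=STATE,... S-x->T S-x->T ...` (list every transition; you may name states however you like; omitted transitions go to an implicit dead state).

start=q0 accept=q2 q0-0->q1 q0-1->q1 q1-0->q2 q1-1->q2 q2-0->q3 q2-1->q3 q3-0->q3 q3-1->q3

We only need to distinguish lengths 0, 1, …, 2, and '>2'. Chain q0 → q1 → q2 → q3 on every symbol, with q3 looping. Accepting states: {q2}.
With 4 states:
        0   1  
>  q0   q1  q1 
   q1   q2  q2 
 * q2   q3  q3 
   q3   q3  q3 
(> = start, * = accepting)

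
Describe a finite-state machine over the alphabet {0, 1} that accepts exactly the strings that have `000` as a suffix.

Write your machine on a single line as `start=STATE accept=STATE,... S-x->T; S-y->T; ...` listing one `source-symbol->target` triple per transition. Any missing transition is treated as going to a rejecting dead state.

Let each state record the length of the longest suffix of the input read so far that is also a prefix of `000`. q1 means the last symbol is `0`; q2 means the last 2 symbols are `00`; q3 means the last 3 symbols are `000`. Accept only at q3, where the string currently ends in `000`.
        0   1  
>  q0   q1  q0 
   q1   q2  q0 
   q2   q3  q0 
 * q3   q3  q0 
(> = start, * = accepting)

start=q0; accept=q3; q0-0->q1; q0-1->q0; q1-0->q2; q1-1->q0; q2-0->q3; q2-1->q0; q3-0->q3; q3-1->q0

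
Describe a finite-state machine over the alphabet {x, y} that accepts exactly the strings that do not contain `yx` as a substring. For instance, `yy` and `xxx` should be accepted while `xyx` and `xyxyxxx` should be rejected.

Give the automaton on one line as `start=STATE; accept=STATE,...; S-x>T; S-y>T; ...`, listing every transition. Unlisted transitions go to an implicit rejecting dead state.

Track partial matches of the forbidden pattern `yx`. State q2 is a dead state reached once `yx` has occurred; every other state accepts. q0 means no part of `yx` is currently matched.
With 3 states:
        x   y  
>* q0   q0  q1 
 * q1   q2  q1 
   q2   q2  q2 
(> = start, * = accepting)

start=q0; accept=q0,q1; q0-x>q0; q0-y>q1; q1-x>q2; q1-y>q1; q2-x>q2; q2-y>q2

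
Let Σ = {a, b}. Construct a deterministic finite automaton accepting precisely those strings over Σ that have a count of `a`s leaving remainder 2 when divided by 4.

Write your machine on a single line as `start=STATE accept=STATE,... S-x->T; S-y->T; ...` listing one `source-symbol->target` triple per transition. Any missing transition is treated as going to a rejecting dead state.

Keep the running count of `a`s modulo 4: each `a` advances along the cycle q0 → q1 → q2 → q3 → q0 while other symbols loop. Accept at q2.
4 states suffice.
        a   b  
>  q0   q1  q0 
   q1   q2  q1 
 * q2   q3  q2 
   q3   q0  q3 
(> = start, * = accepting)

start=q0; accept=q2; q0-a->q1; q0-b->q0; q1-a->q2; q1-b->q1; q2-a->q3; q2-b->q2; q3-a->q0; q3-b->q3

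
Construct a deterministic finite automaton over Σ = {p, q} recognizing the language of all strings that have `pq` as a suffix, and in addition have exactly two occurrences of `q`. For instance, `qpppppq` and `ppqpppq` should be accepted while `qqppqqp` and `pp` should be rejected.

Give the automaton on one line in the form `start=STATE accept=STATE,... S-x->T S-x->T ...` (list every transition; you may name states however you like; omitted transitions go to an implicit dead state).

Handle the two conditions separately and then intersect. One (3 states) tracks how much of the suffix `pq` has currently been matched; the other (4 states) tracks the count of `q`s, saturating at 3. Each combined state is a pair, one component from each; accept when both components accept. After merging equivalent states the machine shrinks.
        p   q  
>  s0   s0  s1 
   s1   s2  s3 
   s2   s2  s4 
   s3   s3  s3 
 * s4   s3  s3 
(> = start, * = accepting)

start=s0 accept=s4 s0-p->s0 s0-q->s1 s1-p->s2 s1-q->s3 s2-p->s2 s2-q->s4 s3-p->s3 s3-q->s3 s4-p->s3 s4-q->s3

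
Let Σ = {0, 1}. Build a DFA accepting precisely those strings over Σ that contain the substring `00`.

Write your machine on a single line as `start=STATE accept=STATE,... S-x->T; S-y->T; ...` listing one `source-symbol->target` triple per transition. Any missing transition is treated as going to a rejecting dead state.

States q0..q1 record the length of the longest prefix of `00` that matches the current input suffix. Reaching q2 means `00` has been seen, and we stay there forever. Accept from q2.
        0   1  
>  q0   q1  q0 
   q1   q2  q0 
 * q2   q2  q2 
(> = start, * = accepting)

start=q0; accept=q2; q0-0->q1; q0-1->q0; q1-0->q2; q1-1->q0; q2-0->q2; q2-1->q2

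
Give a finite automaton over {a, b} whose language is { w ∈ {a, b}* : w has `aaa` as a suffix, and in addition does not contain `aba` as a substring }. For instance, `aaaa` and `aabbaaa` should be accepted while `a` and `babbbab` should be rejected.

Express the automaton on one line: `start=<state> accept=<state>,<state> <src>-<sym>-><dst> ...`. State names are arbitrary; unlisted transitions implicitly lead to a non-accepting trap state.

start=s0 accept=s4 s0-a->s1 s0-b->s0 s1-a->s2 s1-b->s3 s2-a->s4 s2-b->s3 s3-a->s5 s3-b->s0 s4-a->s4 s4-b->s3 s5-a->s5 s5-b->s5

Build one automaton per condition and run them in lockstep. One (4 states) tracks how much of the suffix `aaa` has currently been matched; the other (4 states) tracks partial matches of the forbidden pattern `aba`. Each combined state is a pair, one component from each; accept when both components accept. After merging equivalent states the machine shrinks.
With 6 states:
        a   b  
>  s0   s1  s0 
   s1   s2  s3 
   s2   s4  s3 
   s3   s5  s0 
 * s4   s4  s3 
   s5   s5  s5 
(> = start, * = accepting)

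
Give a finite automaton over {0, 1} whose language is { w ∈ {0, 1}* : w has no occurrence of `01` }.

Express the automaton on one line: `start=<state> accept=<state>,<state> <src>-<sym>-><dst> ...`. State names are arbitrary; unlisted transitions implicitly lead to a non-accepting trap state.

start=q0 accept=q0,q1 q0-0->q1 q0-1->q0 q1-0->q1 q1-1->q2 q2-0->q2 q2-1->q2

Track partial matches of the forbidden pattern `01`. State q2 is a dead state reached once `01` has occurred; every other state accepts. q0 means no part of `01` is currently matched.
        0   1  
>* q0   q1  q0 
 * q1   q1  q2 
   q2   q2  q2 
(> = start, * = accepting)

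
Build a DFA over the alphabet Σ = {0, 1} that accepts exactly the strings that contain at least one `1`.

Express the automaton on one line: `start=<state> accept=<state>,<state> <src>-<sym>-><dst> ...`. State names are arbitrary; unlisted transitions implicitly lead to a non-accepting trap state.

Only the number of `1`s matters, and only up to 2. Make a chain s0 → s1 → s2 advanced by each `1` (with s2 absorbing); every other symbol self-loops. The accepting set is {s1, s2}.
        0   1  
>  s0   s0  s1 
 * s1   s1  s2 
 * s2   s2  s2 
(> = start, * = accepting)

start=s0 accept=s1,s2 s0-0->s0 s0-1->s1 s1-0->s1 s1-1->s2 s2-0->s2 s2-1->s2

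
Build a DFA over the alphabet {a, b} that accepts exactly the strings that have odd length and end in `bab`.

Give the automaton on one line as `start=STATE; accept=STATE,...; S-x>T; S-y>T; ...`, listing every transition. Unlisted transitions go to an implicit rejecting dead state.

start=s0; accept=s6; s0-a>s1; s0-b>s2; s1-a>s0; s1-b>s3; s2-a>s4; s2-b>s3; s3-a>s5; s3-b>s2; s4-a>s1; s4-b>s6; s5-a>s0; s5-b>s7; s6-a>s4; s6-b>s3; s7-a>s5; s7-b>s2

Build one automaton per condition and run them in lockstep. One (2 states) tracks the input length modulo 2; the other (4 states) tracks how much of the suffix `bab` has currently been matched. Each combined state is a pair, one component from each; accept when both components accept.
        a   b  
>  s0   s1  s2 
   s1   s0  s3 
   s2   s4  s3 
   s3   s5  s2 
   s4   s1  s6 
   s5   s0  s7 
 * s6   s4  s3 
   s7   s5  s2 
(> = start, * = accepting)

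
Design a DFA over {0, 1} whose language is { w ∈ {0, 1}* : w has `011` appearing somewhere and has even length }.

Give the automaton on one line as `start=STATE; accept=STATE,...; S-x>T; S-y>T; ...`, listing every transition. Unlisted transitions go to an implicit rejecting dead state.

start=s0; accept=s7; s0-0>s1; s0-1>s2; s1-0>s3; s1-1>s4; s2-0>s3; s2-1>s0; s3-0>s1; s3-1>s5; s4-0>s1; s4-1>s6; s5-0>s3; s5-1>s7; s6-0>s7; s6-1>s7; s7-0>s6; s7-1>s6

Handle the two conditions separately and then intersect. The first has 4 states tracking whether and how much of `011` has been seen; the second has 2 states tracking the input length modulo 2. A product state is a pair (one from each), accepting exactly when both do.
        0   1  
>  s0   s1  s2 
   s1   s3  s4 
   s2   s3  s0 
   s3   s1  s5 
   s4   s1  s6 
   s5   s3  s7 
   s6   s7  s7 
 * s7   s6  s6 
(> = start, * = accepting)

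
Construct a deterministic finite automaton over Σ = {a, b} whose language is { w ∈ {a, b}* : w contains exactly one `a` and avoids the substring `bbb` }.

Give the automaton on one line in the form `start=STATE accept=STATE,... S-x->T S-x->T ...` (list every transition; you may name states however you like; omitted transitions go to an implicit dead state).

start=s0 accept=s1,s4,s6 s0-a->s1 s0-b->s2 s1-a->s3 s1-b->s4 s2-a->s1 s2-b->s5 s3-a->s3 s3-b->s3 s4-a->s3 s4-b->s6 s5-a->s1 s5-b->s3 s6-a->s3 s6-b->s3

Handle the two conditions separately and then intersect. One (3 states) tracks the count of `a`s, saturating at 2; the other (4 states) tracks partial matches of the forbidden pattern `bbb`. Each combined state is a pair, one component from each; accept when both components accept. Minimizing collapses redundant product states.
With 7 states:
        a   b  
>  s0   s1  s2 
 * s1   s3  s4 
   s2   s1  s5 
   s3   s3  s3 
 * s4   s3  s6 
   s5   s1  s3 
 * s6   s3  s3 
(> = start, * = accepting)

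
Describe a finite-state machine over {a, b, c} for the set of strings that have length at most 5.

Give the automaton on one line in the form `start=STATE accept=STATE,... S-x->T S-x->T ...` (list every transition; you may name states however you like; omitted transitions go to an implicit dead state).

start=q0 accept=q0,q1,q2,q3,q4,q5 q0-a->q1 q0-b->q1 q0-c->q1 q1-a->q2 q1-b->q2 q1-c->q2 q2-a->q3 q2-b->q3 q2-c->q3 q3-a->q4 q3-b->q4 q3-c->q4 q4-a->q5 q4-b->q5 q4-c->q5 q5-a->q6 q5-b->q6 q5-c->q6 q6-a->q6 q6-b->q6 q6-c->q6

Count input length up to 6: every symbol moves from q0 toward q6, which means 'more than 5' and absorbs. Accept from {q0, q1, q2, q3, q4, q5}.
        a   b   c  
>* q0   q1  q1  q1 
 * q1   q2  q2  q2 
 * q2   q3  q3  q3 
 * q3   q4  q4  q4 
 * q4   q5  q5  q5 
 * q5   q6  q6  q6 
   q6   q6  q6  q6 
(> = start, * = accepting)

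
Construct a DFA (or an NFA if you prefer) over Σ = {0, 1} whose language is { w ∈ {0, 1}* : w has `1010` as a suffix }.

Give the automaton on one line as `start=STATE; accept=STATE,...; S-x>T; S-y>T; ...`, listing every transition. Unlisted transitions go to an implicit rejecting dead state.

start=S0; accept=S4; S0-0>S0; S0-1>S1; S1-0>S2; S1-1>S1; S2-0>S0; S2-1>S3; S3-0>S4; S3-1>S1; S4-0>S0; S4-1>S3

Remember how much of `1010` the current input suffix matches. State S0 means no match yet; S1 means the last symbol is `1`; S2 means the last 2 symbols are `10`; S3 means the last 3 symbols are `101`; S4 means the last 4 symbols are `1010`. Only S4 accepts. On a mismatch, fall back to the longest proper suffix that is still a prefix of `1010`.
A 5-state machine:
        0   1  
>  S0   S0  S1 
   S1   S2  S1 
   S2   S0  S3 
   S3   S4  S1 
 * S4   S0  S3 
(> = start, * = accepting)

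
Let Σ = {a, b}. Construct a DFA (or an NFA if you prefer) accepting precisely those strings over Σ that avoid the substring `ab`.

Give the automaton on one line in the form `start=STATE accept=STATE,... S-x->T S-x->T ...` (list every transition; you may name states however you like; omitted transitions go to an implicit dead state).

This is the complement of 'contains `ab`'. Use the same substring-matching states — q0 through q2 holding how much of `ab` has just been matched — but flip the accepting set: everything except the trap q2 accepts.
3 states suffice.
        a   b  
>* q0   q1  q0 
 * q1   q1  q2 
   q2   q2  q2 
(> = start, * = accepting)

start=q0 accept=q0,q1 q0-a->q1 q0-b->q0 q1-a->q1 q1-b->q2 q2-a->q2 q2-b->q2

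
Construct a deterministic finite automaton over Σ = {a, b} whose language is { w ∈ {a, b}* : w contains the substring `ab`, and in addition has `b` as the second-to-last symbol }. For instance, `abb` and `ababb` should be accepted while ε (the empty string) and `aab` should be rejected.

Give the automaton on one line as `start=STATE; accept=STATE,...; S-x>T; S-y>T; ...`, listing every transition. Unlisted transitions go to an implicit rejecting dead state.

Build one automaton per condition and run them in lockstep. The first has 3 states tracking whether and how much of `ab` has been seen; the second has 7 states tracking the last 2 symbols read. A product state is a pair (one from each), accepting exactly when both do. Equivalent product states are then merged.
5 states suffice.
        a   b  
>  q0   q1  q0 
   q1   q1  q2 
   q2   q3  q4 
 * q3   q1  q2 
 * q4   q3  q4 
(> = start, * = accepting)

start=q0; accept=q3,q4; q0-a>q1; q0-b>q0; q1-a>q1; q1-b>q2; q2-a>q3; q2-b>q4; q3-a>q1; q3-b>q2; q4-a>q3; q4-b>q4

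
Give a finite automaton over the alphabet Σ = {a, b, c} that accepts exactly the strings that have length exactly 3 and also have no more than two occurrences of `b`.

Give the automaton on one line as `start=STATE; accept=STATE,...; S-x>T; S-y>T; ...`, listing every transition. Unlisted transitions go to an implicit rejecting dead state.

Handle the two conditions separately and then intersect. One (5 states) tracks the input length, saturating at 4; the other (4 states) tracks the count of `b`s, saturating at 3. Each combined state is a pair, one component from each; accept when both components accept.
          a    b    c  
>  s0     s1   s2   s1 
   s1     s3   s4   s3 
   s2     s4   s5   s4 
   s3     s6   s7   s6 
   s4     s7   s8   s7 
   s5     s8   s9   s8 
 * s6    s10  s11  s10 
 * s7    s11  s12  s11 
 * s8    s12  s13  s12 
   s9    s13  s13  s13 
   s10   s10  s11  s10 
   s11   s11  s12  s11 
   s12   s12  s13  s12 
   s13   s13  s13  s13 
(> = start, * = accepting)

start=s0; accept=s6,s7,s8; s0-a>s1; s0-b>s2; s0-c>s1; s1-a>s3; s1-b>s4; s1-c>s3; s2-a>s4; s2-b>s5; s2-c>s4; s3-a>s6; s3-b>s7; s3-c>s6; s4-a>s7; s4-b>s8; s4-c>s7; s5-a>s8; s5-b>s9; s5-c>s8; s6-a>s10; s6-b>s11; s6-c>s10; s7-a>s11; s7-b>s12; s7-c>s11; s8-a>s12; s8-b>s13; s8-c>s12; s9-a>s13; s9-b>s13; s9-c>s13; s10-a>s10; s10-b>s11; s10-c>s10; s11-a>s11; s11-b>s12; s11-c>s11; s12-a>s12; s12-b>s13; s12-c>s12; s13-a>s13; s13-b>s13; s13-c>s13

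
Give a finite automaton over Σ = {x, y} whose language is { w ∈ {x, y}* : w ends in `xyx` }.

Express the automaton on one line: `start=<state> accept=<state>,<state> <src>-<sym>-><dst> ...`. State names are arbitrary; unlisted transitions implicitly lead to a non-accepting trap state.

Let each state record the length of the longest suffix of the input read so far that is also a prefix of `xyx`. S1 means the last symbol is `x`; S2 means the last 2 symbols are `xy`; S3 means the last 3 symbols are `xyx`. Accept only at S3, where the string currently ends in `xyx`.
        x   y  
>  S0   S1  S0 
   S1   S1  S2 
   S2   S3  S0 
 * S3   S1  S2 
(> = start, * = accepting)

start=S0 accept=S3 S0-x->S1 S0-y->S0 S1-x->S1 S1-y->S2 S2-x->S3 S2-y->S0 S3-x->S1 S3-y->S2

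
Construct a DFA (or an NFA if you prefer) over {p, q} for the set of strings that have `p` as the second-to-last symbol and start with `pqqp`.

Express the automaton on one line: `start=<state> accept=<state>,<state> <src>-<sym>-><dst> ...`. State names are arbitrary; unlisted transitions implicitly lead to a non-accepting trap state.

Build one automaton per condition and run them in lockstep. One (7 states) tracks the last 2 symbols read; the other (6 states) tracks whether the input so far still matches the prefix `pqqp`. Each combined state is a pair, one component from each; accept when both components accept. Equivalent product states are then merged.
        p   q  
>  S0   S1  S2 
   S1   S2  S3 
   S2   S2  S2 
   S3   S2  S4 
   S4   S5  S2 
   S5   S6  S7 
 * S6   S6  S7 
 * S7   S5  S8 
   S8   S5  S8 
(> = start, * = accepting)

start=S0 accept=S6,S7 S0-p->S1 S0-q->S2 S1-p->S2 S1-q->S3 S2-p->S2 S2-q->S2 S3-p->S2 S3-q->S4 S4-p->S5 S4-q->S2 S5-p->S6 S5-q->S7 S6-p->S6 S6-q->S7 S7-p->S5 S7-q->S8 S8-p->S5 S8-q->S8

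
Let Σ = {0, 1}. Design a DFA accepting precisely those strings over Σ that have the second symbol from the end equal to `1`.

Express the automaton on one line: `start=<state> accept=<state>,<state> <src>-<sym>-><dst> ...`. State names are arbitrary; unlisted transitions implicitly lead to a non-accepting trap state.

start=S0 accept=S5,S6 S0-0->S1 S0-1->S2 S1-0->S3 S1-1->S4 S2-0->S5 S2-1->S6 S3-0->S3 S3-1->S4 S4-0->S5 S4-1->S6 S5-0->S3 S5-1->S4 S6-0->S5 S6-1->S6

Because acceptance depends on a position counted from the end, the machine has to buffer the most recent 2 symbols. Make each state the string of the last up-to-2 symbols read; on input `x` shift the window left and append `x`. Accept when the buffered window has length 2 and begins with `1`.
With 7 states:
        0   1  
>  S0   S1  S2 
   S1   S3  S4 
   S2   S5  S6 
   S3   S3  S4 
   S4   S5  S6 
 * S5   S3  S4 
 * S6   S5  S6 
(> = start, * = accepting)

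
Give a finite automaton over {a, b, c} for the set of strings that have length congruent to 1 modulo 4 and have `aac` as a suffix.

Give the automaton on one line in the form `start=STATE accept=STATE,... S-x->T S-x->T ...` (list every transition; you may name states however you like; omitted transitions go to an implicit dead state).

Run two small machines in parallel and take their product. The first has 4 states tracking the input length modulo 4; the second has 4 states tracking how much of the suffix `aac` has currently been matched. A product state is a pair (one from each), accepting exactly when both do. Equivalent product states are then merged.
A 7-state machine:
        a   b   c  
>  q0   q1  q1  q1 
   q1   q2  q2  q2 
   q2   q3  q4  q4 
   q3   q5  q0  q0 
   q4   q0  q0  q0 
   q5   q1  q1  q6 
 * q6   q2  q2  q2 
(> = start, * = accepting)

start=q0 accept=q6 q0-a->q1 q0-b->q1 q0-c->q1 q1-a->q2 q1-b->q2 q1-c->q2 q2-a->q3 q2-b->q4 q2-c->q4 q3-a->q5 q3-b->q0 q3-c->q0 q4-a->q0 q4-b->q0 q4-c->q0 q5-a->q1 q5-b->q1 q5-c->q6 q6-a->q2 q6-b->q2 q6-c->q2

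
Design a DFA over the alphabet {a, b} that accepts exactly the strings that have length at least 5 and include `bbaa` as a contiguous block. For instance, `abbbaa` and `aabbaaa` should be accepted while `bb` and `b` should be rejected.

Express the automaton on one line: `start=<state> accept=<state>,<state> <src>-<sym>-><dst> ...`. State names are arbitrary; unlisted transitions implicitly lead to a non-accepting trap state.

start=s0 accept=s9 s0-a->s1 s0-b->s2 s1-a->s1 s1-b->s3 s2-a->s1 s2-b->s4 s3-a->s1 s3-b->s5 s4-a->s6 s4-b->s5 s5-a->s7 s5-b->s5 s6-a->s8 s6-b->s3 s7-a->s9 s7-b->s3 s8-a->s9 s8-b->s9 s9-a->s9 s9-b->s9

Build one automaton per condition and run them in lockstep. One (7 states) tracks the input length, saturating at 6; the other (5 states) tracks whether and how much of `bbaa` has been seen. Each combined state is a pair, one component from each; accept when both components accept. After merging equivalent states the machine shrinks.
10 states suffice.
        a   b  
>  s0   s1  s2 
   s1   s1  s3 
   s2   s1  s4 
   s3   s1  s5 
   s4   s6  s5 
   s5   s7  s5 
   s6   s8  s3 
   s7   s9  s3 
   s8   s9  s9 
 * s9   s9  s9 
(> = start, * = accepting)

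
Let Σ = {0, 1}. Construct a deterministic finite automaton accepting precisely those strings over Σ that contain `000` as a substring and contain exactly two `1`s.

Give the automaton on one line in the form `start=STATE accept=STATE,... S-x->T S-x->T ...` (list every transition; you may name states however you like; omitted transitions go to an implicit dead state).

Build one automaton per condition and run them in lockstep. The first has 4 states tracking whether and how much of `000` has been seen; the second has 4 states tracking the count of `1`s, saturating at 3. A product state is a pair (one from each), accepting exactly when both do. Equivalent product states are then merged.
A 13-state machine:
          0    1  
>  q0     q1   q2 
   q1     q3   q2 
   q2     q4   q5 
   q3     q6   q2 
   q4     q7   q5 
   q5     q8   q9 
   q6     q6  q10 
   q7    q10   q5 
   q8    q11   q9 
   q9     q9   q9 
   q10   q10  q12 
   q11   q12   q9 
 * q12   q12   q9 
(> = start, * = accepting)

start=q0 accept=q12 q0-0->q1 q0-1->q2 q1-0->q3 q1-1->q2 q2-0->q4 q2-1->q5 q3-0->q6 q3-1->q2 q4-0->q7 q4-1->q5 q5-0->q8 q5-1->q9 q6-0->q6 q6-1->q10 q7-0->q10 q7-1->q5 q8-0->q11 q8-1->q9 q9-0->q9 q9-1->q9 q10-0->q10 q10-1->q12 q11-0->q12 q11-1->q9 q12-0->q12 q12-1->q9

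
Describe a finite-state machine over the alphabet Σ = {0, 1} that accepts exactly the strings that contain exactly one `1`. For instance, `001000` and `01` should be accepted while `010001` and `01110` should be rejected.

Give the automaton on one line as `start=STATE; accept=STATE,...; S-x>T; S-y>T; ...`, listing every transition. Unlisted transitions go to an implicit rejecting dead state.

start=q0; accept=q1; q0-0>q0; q0-1>q1; q1-0>q1; q1-1>q2; q2-0>q2; q2-1>q2

Count `1`s, saturating at 2: state q0 means no `1` yet, q1 means one `1` seen, q2 means more than one. Each `1` increments (capped at q2); other symbols loop. Accept from {q1}.
With 3 states:
        0   1  
>  q0   q0  q1 
 * q1   q1  q2 
   q2   q2  q2 
(> = start, * = accepting)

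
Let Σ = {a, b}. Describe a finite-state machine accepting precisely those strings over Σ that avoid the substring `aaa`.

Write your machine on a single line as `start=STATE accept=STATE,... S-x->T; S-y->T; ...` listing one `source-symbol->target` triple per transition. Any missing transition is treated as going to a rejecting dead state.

start=S0; accept=S0,S1,S2; S0-a->S1; S0-b->S0; S1-a->S2; S1-b->S0; S2-a->S3; S2-b->S0; S3-a->S3; S3-b->S3

This is the complement of 'contains `aaa`'. Use the same substring-matching states — S0 through S3 holding how much of `aaa` has just been matched — but flip the accepting set: everything except the trap S3 accepts.
With 4 states:
        a   b  
>* S0   S1  S0 
 * S1   S2  S0 
 * S2   S3  S0 
   S3   S3  S3 
(> = start, * = accepting)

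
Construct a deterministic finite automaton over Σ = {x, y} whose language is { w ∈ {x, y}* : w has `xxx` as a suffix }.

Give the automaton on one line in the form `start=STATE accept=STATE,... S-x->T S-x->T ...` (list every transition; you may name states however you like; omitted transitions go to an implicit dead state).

Remember how much of `xxx` the current input suffix matches. State S0 means no match yet; S1 means the last symbol is `x`; S2 means the last 2 symbols are `xx`; S3 means the last 3 symbols are `xxx`. Only S3 accepts. On a mismatch, fall back to the longest proper suffix that is still a prefix of `xxx`.
With 4 states:
        x   y  
>  S0   S1  S0 
   S1   S2  S0 
   S2   S3  S0 
 * S3   S3  S0 
(> = start, * = accepting)

start=S0 accept=S3 S0-x->S1 S0-y->S0 S1-x->S2 S1-y->S0 S2-x->S3 S2-y->S0 S3-x->S3 S3-y->S0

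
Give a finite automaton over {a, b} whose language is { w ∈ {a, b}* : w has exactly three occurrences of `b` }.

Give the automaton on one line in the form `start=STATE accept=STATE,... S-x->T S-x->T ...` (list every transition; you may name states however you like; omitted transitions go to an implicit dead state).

start=s0 accept=s3 s0-a->s0 s0-b->s1 s1-a->s1 s1-b->s2 s2-a->s2 s2-b->s3 s3-a->s3 s3-b->s4 s4-a->s4 s4-b->s4

Count `b`s, saturating at 4: states s0 through s3 mean 0 through 3 `b`s seen; s4 means more than 3. Each `b` increments (capped at s4); other symbols loop. Accept from {s3}.
With 5 states:
        a   b  
>  s0   s0  s1 
   s1   s1  s2 
   s2   s2  s3 
 * s3   s3  s4 
   s4   s4  s4 
(> = start, * = accepting)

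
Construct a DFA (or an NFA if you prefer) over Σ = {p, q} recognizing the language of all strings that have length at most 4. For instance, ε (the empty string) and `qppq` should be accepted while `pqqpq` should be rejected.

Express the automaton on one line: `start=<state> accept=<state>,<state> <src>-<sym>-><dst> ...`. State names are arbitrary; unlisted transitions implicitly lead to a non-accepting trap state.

We only need to distinguish lengths 0, 1, …, 4, and '>4'. Chain A → B → C → D → E → F on every symbol, with F looping. Accepting states: {A, B, C, D, E}.
6 states suffice.
       p  q 
>* A   B  B 
 * B   C  C 
 * C   D  D 
 * D   E  E 
 * E   F  F 
   F   F  F 
(> = start, * = accepting)

start=A accept=A,B,C,D,E A-p->B A-q->B B-p->C B-q->C C-p->D C-q->D D-p->E D-q->E E-p->F E-q->F F-p->F F-q->F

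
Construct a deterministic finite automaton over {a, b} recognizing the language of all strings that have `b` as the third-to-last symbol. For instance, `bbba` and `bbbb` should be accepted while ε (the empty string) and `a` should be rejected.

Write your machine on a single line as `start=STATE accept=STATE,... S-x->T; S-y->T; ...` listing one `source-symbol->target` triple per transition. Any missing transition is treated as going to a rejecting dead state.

start=S0; accept=S11,S12,S13,S14; S0-a->S1; S0-b->S2; S1-a->S3; S1-b->S4; S2-a->S5; S2-b->S6; S3-a->S7; S3-b->S8; S4-a->S9; S4-b->S10; S5-a->S11; S5-b->S12; S6-a->S13; S6-b->S14; S7-a->S7; S7-b->S8; S8-a->S9; S8-b->S10; S9-a->S11; S9-b->S12; S10-a->S13; S10-b->S14; S11-a->S7; S11-b->S8; S12-a->S9; S12-b->S10; S13-a->S11; S13-b->S12; S14-a->S13; S14-b->S14

Because acceptance depends on a position counted from the end, the machine has to buffer the most recent 3 symbols. Make each state the string of the last up-to-3 symbols read; on input `x` shift the window left and append `x`. Accept when the buffered window has length 3 and begins with `b`.
With 15 states:
          a    b  
>  S0     S1   S2 
   S1     S3   S4 
   S2     S5   S6 
   S3     S7   S8 
   S4     S9  S10 
   S5    S11  S12 
   S6    S13  S14 
   S7     S7   S8 
   S8     S9  S10 
   S9    S11  S12 
   S10   S13  S14 
 * S11    S7   S8 
 * S12    S9  S10 
 * S13   S11  S12 
 * S14   S13  S14 
(> = start, * = accepting)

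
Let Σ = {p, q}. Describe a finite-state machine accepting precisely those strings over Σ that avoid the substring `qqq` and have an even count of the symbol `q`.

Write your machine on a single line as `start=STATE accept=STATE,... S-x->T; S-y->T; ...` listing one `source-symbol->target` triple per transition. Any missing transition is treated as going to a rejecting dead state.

Build one automaton per condition and run them in lockstep. One (4 states) tracks partial matches of the forbidden pattern `qqq`; the other (2 states) tracks the count of `q`s modulo 2. Each combined state is a pair, one component from each; accept when both components accept. Equivalent product states are then merged.
With 7 states:
       p  q 
>* A   A  B 
   B   C  D 
   C   C  E 
 * D   A  F 
 * E   A  G 
   F   F  F 
   G   C  F 
(> = start, * = accepting)

start=A; accept=A,D,E; A-p->A; A-q->B; B-p->C; B-q->D; C-p->C; C-q->E; D-p->A; D-q->F; E-p->A; E-q->G; F-p->F; F-q->F; G-p->C; G-q->F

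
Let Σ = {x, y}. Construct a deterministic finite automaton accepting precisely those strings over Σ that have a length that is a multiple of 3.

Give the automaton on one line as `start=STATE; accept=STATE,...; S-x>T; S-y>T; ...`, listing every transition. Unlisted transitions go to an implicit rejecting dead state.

start=S0; accept=S0; S0-x>S1; S0-y>S1; S1-x>S2; S1-y>S2; S2-x>S0; S2-y>S0

Count input length modulo 3: every symbol advances one step around the cycle S0 → S1 → S2 → S0. Accept at S0.
With 3 states:
        x   y  
>* S0   S1  S1 
   S1   S2  S2 
   S2   S0  S0 
(> = start, * = accepting)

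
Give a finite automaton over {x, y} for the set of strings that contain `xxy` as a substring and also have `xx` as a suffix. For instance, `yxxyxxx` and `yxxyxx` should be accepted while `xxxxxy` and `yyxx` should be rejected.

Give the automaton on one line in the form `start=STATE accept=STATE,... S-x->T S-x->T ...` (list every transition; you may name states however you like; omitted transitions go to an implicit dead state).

start=s0 accept=s5 s0-x->s1 s0-y->s0 s1-x->s2 s1-y->s0 s2-x->s2 s2-y->s3 s3-x->s4 s3-y->s3 s4-x->s5 s4-y->s3 s5-x->s5 s5-y->s3

Build one automaton per condition and run them in lockstep. The first has 4 states tracking whether and how much of `xxy` has been seen; the second has 3 states tracking how much of the suffix `xx` has currently been matched. A product state is a pair (one from each), accepting exactly when both do.
        x   y  
>  s0   s1  s0 
   s1   s2  s0 
   s2   s2  s3 
   s3   s4  s3 
   s4   s5  s3 
 * s5   s5  s3 
(> = start, * = accepting)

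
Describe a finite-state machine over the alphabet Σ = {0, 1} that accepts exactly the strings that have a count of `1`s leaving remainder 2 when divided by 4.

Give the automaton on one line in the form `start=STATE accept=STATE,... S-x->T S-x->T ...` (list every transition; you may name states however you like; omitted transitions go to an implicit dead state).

The only thing that matters is how many `1`s have appeared, reduced mod 4. Use one state per residue: q0 for 0, …, q3 for 3. Reading `1` moves to the next residue; anything else stays put. q2 is accepting.
4 states suffice.
        0   1  
>  q0   q0  q1 
   q1   q1  q2 
 * q2   q2  q3 
   q3   q3  q0 
(> = start, * = accepting)

start=q0 accept=q2 q0-0->q0 q0-1->q1 q1-0->q1 q1-1->q2 q2-0->q2 q2-1->q3 q3-0->q3 q3-1->q0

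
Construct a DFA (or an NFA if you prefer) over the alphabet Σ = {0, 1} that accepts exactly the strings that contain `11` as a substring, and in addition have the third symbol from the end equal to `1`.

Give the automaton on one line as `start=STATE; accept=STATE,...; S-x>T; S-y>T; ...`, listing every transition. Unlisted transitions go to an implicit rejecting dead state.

Build one automaton per condition and run them in lockstep. One (3 states) tracks whether and how much of `11` has been seen; the other (15 states) tracks the last 3 symbols read. Each combined state is a pair, one component from each; accept when both components accept. Minimizing collapses redundant product states.
10 states suffice.
        0   1  
>  S0   S0  S1 
   S1   S0  S2 
   S2   S3  S4 
 * S3   S5  S6 
 * S4   S3  S4 
 * S5   S7  S8 
 * S6   S9  S2 
   S7   S7  S8 
   S8   S9  S2 
   S9   S5  S6 
(> = start, * = accepting)

start=S0; accept=S3,S4,S5,S6; S0-0>S0; S0-1>S1; S1-0>S0; S1-1>S2; S2-0>S3; S2-1>S4; S3-0>S5; S3-1>S6; S4-0>S3; S4-1>S4; S5-0>S7; S5-1>S8; S6-0>S9; S6-1>S2; S7-0>S7; S7-1>S8; S8-0>S9; S8-1>S2; S9-0>S5; S9-1>S6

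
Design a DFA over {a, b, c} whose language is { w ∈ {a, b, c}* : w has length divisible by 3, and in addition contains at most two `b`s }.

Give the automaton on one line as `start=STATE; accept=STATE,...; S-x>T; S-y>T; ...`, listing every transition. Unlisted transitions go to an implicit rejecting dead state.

start=q0; accept=q0,q6,q7; q0-a>q1; q0-b>q2; q0-c>q1; q1-a>q3; q1-b>q4; q1-c>q3; q2-a>q4; q2-b>q5; q2-c>q4; q3-a>q0; q3-b>q6; q3-c>q0; q4-a>q6; q4-b>q7; q4-c>q6; q5-a>q7; q5-b>q8; q5-c>q7; q6-a>q2; q6-b>q9; q6-c>q2; q7-a>q9; q7-b>q10; q7-c>q9; q8-a>q10; q8-b>q10; q8-c>q10; q9-a>q5; q9-b>q11; q9-c>q5; q10-a>q11; q10-b>q11; q10-c>q11; q11-a>q8; q11-b>q8; q11-c>q8

Run two small machines in parallel and take their product. The first has 3 states tracking the input length modulo 3; the second has 4 states tracking the count of `b`s, saturating at 3. A product state is a pair (one from each), accepting exactly when both do.
12 states suffice.
          a    b    c  
>* q0     q1   q2   q1 
   q1     q3   q4   q3 
   q2     q4   q5   q4 
   q3     q0   q6   q0 
   q4     q6   q7   q6 
   q5     q7   q8   q7 
 * q6     q2   q9   q2 
 * q7     q9  q10   q9 
   q8    q10  q10  q10 
   q9     q5  q11   q5 
   q10   q11  q11  q11 
   q11    q8   q8   q8 
(> = start, * = accepting)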